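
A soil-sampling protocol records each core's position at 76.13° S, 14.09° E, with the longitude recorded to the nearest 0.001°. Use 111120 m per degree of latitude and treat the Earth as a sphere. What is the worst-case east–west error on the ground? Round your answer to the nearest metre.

13 metres

Rounding to 3 decimal places leaves the longitude within ±0.0005° of the true value.
Parallels shrink by cos φ, so at 76.13° a degree of longitude is 111120 × 0.2397 ≈ 26637.7 m.
Maximum E–W displacement: 0.0005 × 26637.7 = 13.3188 m.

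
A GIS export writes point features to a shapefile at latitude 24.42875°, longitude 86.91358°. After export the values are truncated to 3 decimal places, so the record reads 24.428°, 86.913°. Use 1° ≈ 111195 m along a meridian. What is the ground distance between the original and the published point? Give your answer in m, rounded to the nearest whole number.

The latitude changed by +0.00075° and the longitude by +0.00058°.
North–south shift: 0.00075 × 111195 = 83.3963 m.
East–west at this latitude: 0.00058° × 111195 × cos 24.428° ≈ 0.00058 × 101241 = 58.7198 m.
Hypotenuse of the two orthogonal shifts: √(83.3963² + 58.7198²) = 101.995 m.

102 m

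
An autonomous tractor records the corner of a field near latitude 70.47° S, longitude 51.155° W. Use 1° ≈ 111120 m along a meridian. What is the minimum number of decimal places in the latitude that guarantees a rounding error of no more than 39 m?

4

One degree of latitude covers 111120 m.
With N decimal places the half-ulp bound is 0.5·10⁻ᴺ°, or 0.5·10⁻ᴺ × 111120 m on the ground.
Setting 55560 × 10⁻ᴺ ≤ 39 gives 10ᴺ ≥ 1425, i.e. N ≥ 3.15.
At 3 places the error can reach 55.6 m, but 4 places keeps it to 5.56 m.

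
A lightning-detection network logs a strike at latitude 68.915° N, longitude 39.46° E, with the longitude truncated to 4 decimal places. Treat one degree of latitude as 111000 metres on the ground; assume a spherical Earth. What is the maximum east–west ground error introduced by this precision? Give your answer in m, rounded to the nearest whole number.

4 m

Truncating at 4 decimal places can drop up to a full unit in the last place, so the longitude may be off by as much as 0.0001°.
At latitude 68.915° a degree of longitude spans 111000 m × cos 68.915° = 111000 × 0.3598 ≈ 39932.5 m.
East–west error: 0.0001° × 39932.5 m/° ≈ 3.99325 m.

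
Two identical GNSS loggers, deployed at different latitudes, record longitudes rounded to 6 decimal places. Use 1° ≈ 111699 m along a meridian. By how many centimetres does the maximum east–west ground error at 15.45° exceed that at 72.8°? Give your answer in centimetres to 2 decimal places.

3.73 centimetres

Rounding to 6 decimal places leaves the longitude within ±5e-07° of the true value.
At 15.45°: 5e-07° × 111699 × cos 15.45° = 5e-07 × 111699 × 0.9639 ≈ 0.053831 m.
Error at 72.8° = 5e-07° × 111699 × cos 72.8° ≈ 0.055849 × 0.2957 = 0.016515 m.
Difference: 0.053831 − 0.016515 = 0.037316 m.
That is 0.0373161 m = 3.7316 cm.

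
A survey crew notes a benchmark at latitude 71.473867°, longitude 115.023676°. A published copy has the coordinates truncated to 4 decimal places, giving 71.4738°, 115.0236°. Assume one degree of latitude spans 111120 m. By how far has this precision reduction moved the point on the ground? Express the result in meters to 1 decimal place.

7.9 meters

Δlat = 71.473867 − 71.4738 = +0.000067°; Δlon = 115.023676 − 115.0236 = +0.000076°.
North–south shift: 0.000067 × 111120 = 7.44504 m.
E–W at 71.4738°: 0.000076° × 111120 × cos 71.4738° = 0.000076 × 111120 × 0.3177 ≈ 2.68334 m.
Hypotenuse of the two orthogonal shifts: √(7.44504² + 2.68334²) = 7.91384 m.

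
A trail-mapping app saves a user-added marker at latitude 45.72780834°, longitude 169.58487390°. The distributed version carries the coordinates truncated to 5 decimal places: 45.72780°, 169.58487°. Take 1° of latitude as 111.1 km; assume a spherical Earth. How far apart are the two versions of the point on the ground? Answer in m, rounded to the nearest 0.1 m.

1.0 m

The latitude changed by +0.00000834° and the longitude by +0.00000390°.
N–S: 0.00000834° × 111100 m/° = 0.926574 m.
East–west at this latitude: 0.00000390° × 111100 × cos 45.7278° ≈ 0.00000390 × 77555.3 = 0.302466 m.
Hypotenuse of the two orthogonal shifts: √(0.926574² + 0.302466²) = 0.974692 m.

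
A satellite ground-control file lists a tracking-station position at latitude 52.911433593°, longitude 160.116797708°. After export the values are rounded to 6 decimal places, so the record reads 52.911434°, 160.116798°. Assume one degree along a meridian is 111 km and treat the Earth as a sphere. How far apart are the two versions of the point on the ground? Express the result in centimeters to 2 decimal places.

Δlat = 52.911433593 − 52.911434 = -0.000000407°; Δlon = 160.116797708 − 160.116798 = -0.000000292°.
N–S: -0.000000407° × 111000 m/° = -0.045177 m.
E–W at 52.9114°: -0.000000292° × 111000 × cos 52.9114° = -0.000000292 × 111000 × 0.6030 ≈ -0.019546 m.
Combined displacement = (0.045177² + 0.019546²)^½ ≈ 0.0492241 m.
That is 0.0492241 m = 4.9224 cm.

4.92 centimeters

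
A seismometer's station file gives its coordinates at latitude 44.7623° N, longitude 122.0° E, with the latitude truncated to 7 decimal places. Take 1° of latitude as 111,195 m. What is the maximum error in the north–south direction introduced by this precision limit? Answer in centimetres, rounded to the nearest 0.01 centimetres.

1.11 centimetres

Truncating at 7 decimal places can drop up to a full unit in the last place, so the latitude may be off by as much as 1e-07°.
North–south distance: 1e-07° × 111195 m/° = 0.0111195 m.
That is 0.0111195 m = 1.1119 cm.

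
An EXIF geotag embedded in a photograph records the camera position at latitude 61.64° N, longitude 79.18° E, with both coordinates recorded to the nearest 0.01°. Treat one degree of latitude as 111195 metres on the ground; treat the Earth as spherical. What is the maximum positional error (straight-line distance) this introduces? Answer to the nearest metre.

Rounding to 2 decimal places leaves each coordinate within ±0.005° of the true value.
North–south component: 0.005° × 111195 = 555.975 m.
Longitude error → 0.005 × 111195 × cos 61.64° = 0.005 × 111195 × 0.4750 ≈ 264.094 m.
The two errors are perpendicular, so the maximum displacement is √(555.975² + 264.094²) ≈ 615.511 m.

616 metres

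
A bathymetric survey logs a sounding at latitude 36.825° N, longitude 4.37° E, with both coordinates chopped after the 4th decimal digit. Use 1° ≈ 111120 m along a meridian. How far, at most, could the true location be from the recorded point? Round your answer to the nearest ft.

Truncating at 4 decimal places can drop up to a full unit in the last place, so each coordinate may be off by as much as 0.0001°.
N–S: 0.0001° × 111120 m/° = 11.112 m.
Longitude error → 0.0001 × 111120 × cos 36.825° = 0.0001 × 111120 × 0.8005 ≈ 8.89482 m.
Combining orthogonally: (11.112² + 8.89482²)^½ ≈ 14.2336 m.
In feet: 14.2336 m ÷ 0.3048 ≈ 46.698 ft.

47 ft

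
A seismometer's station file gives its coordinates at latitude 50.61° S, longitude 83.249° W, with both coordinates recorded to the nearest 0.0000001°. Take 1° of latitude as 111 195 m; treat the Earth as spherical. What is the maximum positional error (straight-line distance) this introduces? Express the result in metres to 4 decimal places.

Rounding to 7 decimal places leaves each coordinate within ±5e-08° of the true value.
Latitude error → 5e-08 × 111195 = 0.00555975 m along the meridian.
East–west component at 50.61°: 5e-08° × 111195 × cos 50.61° ≈ 5e-08 × 70563.9 ≈ 0.00352819 m.
The two errors are perpendicular, so the maximum displacement is √(0.00555975² + 0.00352819²) ≈ 0.00658475 m.

0.0066 metres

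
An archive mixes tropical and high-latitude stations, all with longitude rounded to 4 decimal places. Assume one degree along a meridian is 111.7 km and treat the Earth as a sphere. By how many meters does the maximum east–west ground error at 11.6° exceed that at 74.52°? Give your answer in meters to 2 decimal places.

3.98 meters

Rounding to 4 decimal places leaves the longitude within ±5e-05° of the true value.
At 11.6°: 5e-05° × 111700 × cos 11.6° = 5e-05 × 111700 × 0.9796 ≈ 5.4709 m.
Error at 74.52° = 5e-05° × 111700 × cos 74.52° ≈ 5.585 × 0.2669 = 1.4906 m.
So the lower-latitude error exceeds the higher by 5.4709 − 1.4906 = 3.9803 m.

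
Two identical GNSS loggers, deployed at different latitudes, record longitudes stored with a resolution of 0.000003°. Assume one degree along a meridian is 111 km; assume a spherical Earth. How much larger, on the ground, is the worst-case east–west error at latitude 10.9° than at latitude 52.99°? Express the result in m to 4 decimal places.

0.0633 m

With a 0.000003° grid the true value lies within half a step, ±0.000003°/2 = ±1.5e-06°, of the stored one.
Error at 10.9° = 1.5e-06° × 111000 × cos 10.9° ≈ 0.1665 × 0.9820 = 0.1635 m.
At 52.99°: 1.5e-06° × 111000 × cos 52.99° = 1.5e-06 × 111000 × 0.6020 ≈ 0.10023 m.
So the lower-latitude error exceeds the higher by 0.1635 − 0.10023 = 0.063271 m.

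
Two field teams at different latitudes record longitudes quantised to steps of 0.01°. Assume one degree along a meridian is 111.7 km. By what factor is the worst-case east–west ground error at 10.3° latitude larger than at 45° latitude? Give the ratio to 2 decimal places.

With a 0.01° grid the true value lies within half a step, ±0.01°/2 = ±0.005°, of the stored one.
Error at 10.3° = 0.005° × 111700 × cos 10.3° ≈ 558.5 × 0.9839 = 549.5 m.
Error at 45° = 0.005° × 111700 × cos 45° ≈ 558.5 × 0.7071 = 394.92 m.
The ratio reduces to cos 10.3° / cos 45° = 0.9839/0.7071 ≈ 1.3914.

1.39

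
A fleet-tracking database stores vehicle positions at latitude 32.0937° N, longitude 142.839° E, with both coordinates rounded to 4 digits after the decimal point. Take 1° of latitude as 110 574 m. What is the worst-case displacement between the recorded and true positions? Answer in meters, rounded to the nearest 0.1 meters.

Rounding to 4 decimal places leaves each coordinate within ±5e-05° of the true value.
N–S: 5e-05° × 110574 m/° = 5.5287 m.
Longitude error → 5e-05 × 110574 × cos 32.0937° = 5e-05 × 110574 × 0.8472 ≈ 4.68381 m.
Combining orthogonally: (5.5287² + 4.68381²)^½ ≈ 7.246 m.

7.2 meters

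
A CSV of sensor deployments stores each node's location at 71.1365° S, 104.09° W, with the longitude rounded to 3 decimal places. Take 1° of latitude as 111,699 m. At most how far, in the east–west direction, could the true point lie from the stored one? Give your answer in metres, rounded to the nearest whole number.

18 metres

Rounding to 3 decimal places leaves the longitude within ±0.0005° of the true value.
One degree of longitude at 71.1365° is 111699 × cos 71.1365° ≈ 111699 × 0.3233 = 36113.9 m.
East–west error: 0.0005° × 36113.9 m/° ≈ 18.057 m.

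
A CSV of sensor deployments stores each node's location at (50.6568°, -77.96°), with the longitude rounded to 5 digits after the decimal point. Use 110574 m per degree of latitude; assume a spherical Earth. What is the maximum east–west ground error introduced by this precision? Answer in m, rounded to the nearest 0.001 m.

0.350 m

Rounding to 5 decimal places leaves the longitude within ±5e-06° of the true value.
One degree of longitude at 50.6568° is 110574 × cos 50.6568° ≈ 110574 × 0.6340 = 70100 m.
Maximum E–W displacement: 5e-06 × 70100 = 0.3505 m.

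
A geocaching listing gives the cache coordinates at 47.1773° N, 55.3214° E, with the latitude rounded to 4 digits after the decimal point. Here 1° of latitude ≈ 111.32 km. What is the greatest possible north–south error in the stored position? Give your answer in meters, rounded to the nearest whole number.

6 meters

Rounding to 4 decimal places leaves the latitude within ±5e-05° of the true value.
North–south distance: 5e-05° × 111320 m/° = 5.566 m.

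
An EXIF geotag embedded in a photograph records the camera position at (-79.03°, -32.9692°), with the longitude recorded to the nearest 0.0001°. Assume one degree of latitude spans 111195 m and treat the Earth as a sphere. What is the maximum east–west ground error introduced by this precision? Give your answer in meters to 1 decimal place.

1.1 meters

Rounding to 4 decimal places leaves the longitude within ±5e-05° of the true value.
One degree of longitude at 79.03° is 111195 × cos 79.03° ≈ 111195 × 0.1903 = 21159.9 m.
Maximum E–W displacement: 5e-05 × 21159.9 = 1.05799 m.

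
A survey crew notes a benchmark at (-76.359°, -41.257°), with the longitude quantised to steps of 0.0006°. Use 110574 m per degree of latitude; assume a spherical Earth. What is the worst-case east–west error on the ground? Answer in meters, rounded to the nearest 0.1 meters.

With a 0.0006° grid the true value lies within half a step, ±0.0006°/2 = ±0.0003°, of the stored one.
One degree of longitude at 76.359° is 110574 × cos 76.359° ≈ 110574 × 0.2358 = 26077.5 m.
Maximum E–W displacement: 0.0003 × 26077.5 = 7.82325 m.

7.8 meters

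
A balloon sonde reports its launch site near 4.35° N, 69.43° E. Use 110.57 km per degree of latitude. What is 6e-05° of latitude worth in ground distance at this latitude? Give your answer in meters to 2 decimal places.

6e-05° × 110570 m/° = 6.6342 m.

6.63 meters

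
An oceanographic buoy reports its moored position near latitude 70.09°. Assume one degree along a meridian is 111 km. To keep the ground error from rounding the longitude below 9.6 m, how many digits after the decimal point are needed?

4 decimal places

At 70.09° one degree of longitude covers 111000 × cos 70.09° ≈ 111000 × 0.3405 ≈ 37800.3 m.
Rounding to N decimal places gives at most 0.5 × 10⁻ᴺ degrees of error, i.e. 0.5 × 10⁻ᴺ × 37800.3 m.
Need 0.5 × 37800.3 × 10⁻ᴺ ≤ 9.6 → 10⁻ᴺ ≤ 5.079e-04, so N ≥ 3.29.
So 4 decimal places suffice (1.89 m); 3 would allow up to 18.9 m.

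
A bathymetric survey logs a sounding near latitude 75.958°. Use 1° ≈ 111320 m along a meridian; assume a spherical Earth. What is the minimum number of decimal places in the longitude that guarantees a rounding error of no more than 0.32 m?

5

At 75.958° one degree of longitude covers 111320 × cos 75.958° ≈ 111320 × 0.2426 ≈ 27009.9 m.
Rounding to N decimal places gives at most 0.5 × 10⁻ᴺ degrees of error, i.e. 0.5 × 10⁻ᴺ × 27009.9 m.
Need 0.5 × 27009.9 × 10⁻ᴺ ≤ 0.32 → 10⁻ᴺ ≤ 2.370e-05, so N ≥ 4.63.
At 4 places the error can reach 1.35 m, but 5 places keeps it to 0.135 m.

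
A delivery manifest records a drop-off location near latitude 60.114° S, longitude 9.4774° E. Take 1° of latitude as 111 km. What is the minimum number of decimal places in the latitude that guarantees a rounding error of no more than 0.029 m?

7 decimal places

One degree of latitude covers 111000 m.
Rounding to N decimal places gives at most 0.5 × 10⁻ᴺ degrees of error, i.e. 0.5 × 10⁻ᴺ × 111000 m.
Need 0.5 × 111000 × 10⁻ᴺ ≤ 0.029 → 10⁻ᴺ ≤ 5.225e-07, so N ≥ 6.28.
So 7 decimal places suffice (0.00555 m); 6 would allow up to 0.0555 m.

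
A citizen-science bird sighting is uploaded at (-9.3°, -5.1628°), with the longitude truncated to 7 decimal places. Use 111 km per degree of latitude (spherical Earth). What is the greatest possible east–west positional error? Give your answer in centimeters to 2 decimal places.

1.10 centimeters

Truncating at 7 decimal places can drop up to a full unit in the last place, so the longitude may be off by as much as 1e-07°.
At latitude 9.3° a degree of longitude spans 111000 m × cos 9.3° = 111000 × 0.9869 ≈ 109541 m.
Maximum E–W displacement: 1e-07 × 109541 = 0.0109541 m.
That is 0.0109541 m = 1.0954 cm.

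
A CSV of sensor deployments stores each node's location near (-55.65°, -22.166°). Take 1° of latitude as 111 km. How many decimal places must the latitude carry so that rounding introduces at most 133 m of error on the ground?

One degree of latitude covers 111000 m.
N decimal places → at most half a unit in the last place, 0.5 × 10⁻ᴺ° = 111000/2 × 10⁻ᴺ m.
Setting 55500 × 10⁻ᴺ ≤ 133 gives 10ᴺ ≥ 417.3, i.e. N ≥ 2.62.
At 2 places the error can reach 555 m, but 3 places keeps it to 55.5 m.

3 decimal places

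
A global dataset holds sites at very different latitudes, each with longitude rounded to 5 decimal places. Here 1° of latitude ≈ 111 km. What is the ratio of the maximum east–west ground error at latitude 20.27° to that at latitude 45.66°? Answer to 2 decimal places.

1.34

Rounding to 5 decimal places leaves the longitude within ±5e-06° of the true value.
At 20.27°: 5e-06° × 111000 × cos 20.27° = 5e-06 × 111000 × 0.9381 ≈ 0.52063 m.
Error at 45.66° = 5e-06° × 111000 × cos 45.66° ≈ 0.555 × 0.6989 = 0.3879 m.
Ratio: 0.52063 / 0.3879 = cos 20.27° / cos 45.66° ≈ 1.3422.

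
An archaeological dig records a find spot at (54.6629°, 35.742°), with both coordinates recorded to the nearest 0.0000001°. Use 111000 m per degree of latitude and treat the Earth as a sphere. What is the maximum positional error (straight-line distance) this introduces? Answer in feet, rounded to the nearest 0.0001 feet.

0.0210 feet

Rounding to 7 decimal places leaves each coordinate within ±5e-08° of the true value.
North–south component: 5e-08° × 111000 = 0.00555 m.
Longitude error → 5e-08 × 111000 × cos 54.6629° = 5e-08 × 111000 × 0.5784 ≈ 0.00321004 m.
Worst case both components are at the extreme and orthogonal: √(0.00555² + 0.00321004²) ≈ 0.00641146 m.
In feet: 0.00641146 m ÷ 0.3048 ≈ 0.021035 ft.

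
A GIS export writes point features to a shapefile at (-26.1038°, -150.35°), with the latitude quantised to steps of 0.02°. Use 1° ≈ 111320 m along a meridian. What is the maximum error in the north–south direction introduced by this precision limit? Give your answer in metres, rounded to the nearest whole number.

1113 metres

With a 0.02° grid the true value lies within half a step, ±0.02°/2 = ±0.01°, of the stored one.
North–south distance: 0.01° × 111320 m/° = 1113.2 m.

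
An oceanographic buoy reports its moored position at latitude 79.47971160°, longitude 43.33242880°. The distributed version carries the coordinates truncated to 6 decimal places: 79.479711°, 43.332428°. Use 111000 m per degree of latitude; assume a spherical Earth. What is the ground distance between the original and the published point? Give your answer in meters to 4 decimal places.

0.0685 meters

Δlat = 79.47971160 − 79.479711 = +0.00000060°; Δlon = 43.33242880 − 43.332428 = +0.00000080°.
North–south shift: 0.00000060 × 111000 = 0.0666 m.
East–west at this latitude: 0.00000080° × 111000 × cos 79.4797° ≈ 0.00000080 × 20266.8 = 0.0162134 m.
Hypotenuse of the two orthogonal shifts: √(0.0666² + 0.0162134²) = 0.0685451 m.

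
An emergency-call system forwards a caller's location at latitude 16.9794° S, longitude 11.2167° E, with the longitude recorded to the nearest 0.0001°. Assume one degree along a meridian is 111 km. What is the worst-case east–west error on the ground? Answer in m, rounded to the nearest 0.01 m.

Rounding to 4 decimal places leaves the longitude within ±5e-05° of the true value.
At latitude 16.9794° a degree of longitude spans 111000 m × cos 16.9794° = 111000 × 0.9564 ≈ 106161 m.
East–west error: 5e-05° × 106161 m/° ≈ 5.30807 m.

5.31 m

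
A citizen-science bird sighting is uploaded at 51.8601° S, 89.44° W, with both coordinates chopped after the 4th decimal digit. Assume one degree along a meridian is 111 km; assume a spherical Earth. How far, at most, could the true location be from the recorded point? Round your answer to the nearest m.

Truncating at 4 decimal places can drop up to a full unit in the last place, so each coordinate may be off by as much as 0.0001°.
Latitude error → 0.0001 × 111000 = 11.1 m along the meridian.
E–W at 51.8601°: 0.0001° × 111000 × cos 51.8601° = 0.0001 × 111000 × 0.6176 ≈ 6.85518 m.
Combining orthogonally: (11.1² + 6.85518²)^½ ≈ 13.0462 m.

13 m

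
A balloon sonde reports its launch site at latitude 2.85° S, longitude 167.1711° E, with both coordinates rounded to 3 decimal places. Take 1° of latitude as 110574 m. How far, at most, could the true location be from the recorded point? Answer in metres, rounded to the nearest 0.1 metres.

78.1 metres

Rounding to 3 decimal places leaves each coordinate within ±0.0005° of the true value.
Latitude error → 0.0005 × 110574 = 55.287 m along the meridian.
East–west component at 2.85°: 0.0005° × 110574 × cos 2.85° ≈ 0.0005 × 110437 ≈ 55.2186 m.
The two errors are perpendicular, so the maximum displacement is √(55.287² + 55.2186²) ≈ 78.1393 m.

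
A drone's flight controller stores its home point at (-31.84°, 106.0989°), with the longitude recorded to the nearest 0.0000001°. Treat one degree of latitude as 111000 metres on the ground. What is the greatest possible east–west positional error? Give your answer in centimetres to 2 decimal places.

0.47 centimetres

Rounding to 7 decimal places leaves the longitude within ±5e-08° of the true value.
Parallels shrink by cos φ, so at 31.84° a degree of longitude is 111000 × 0.8495 ≈ 94297.2 m.
East–west error: 5e-08° × 94297.2 m/° ≈ 0.00471486 m.
That is 0.00471486 m = 0.47149 cm.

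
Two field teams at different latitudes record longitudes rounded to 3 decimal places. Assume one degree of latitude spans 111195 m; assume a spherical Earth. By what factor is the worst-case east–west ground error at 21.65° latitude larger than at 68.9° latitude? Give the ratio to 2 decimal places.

2.58

Rounding to 3 decimal places leaves the longitude within ±0.0005° of the true value.
Error at 21.65° = 0.0005° × 111195 × cos 21.65° ≈ 55.598 × 0.9295 = 51.675 m.
Error at 68.9° = 0.0005° × 111195 × cos 68.9° ≈ 55.598 × 0.3600 = 20.015 m.
The ratio reduces to cos 21.65° / cos 68.9° = 0.9295/0.3600 ≈ 2.5818.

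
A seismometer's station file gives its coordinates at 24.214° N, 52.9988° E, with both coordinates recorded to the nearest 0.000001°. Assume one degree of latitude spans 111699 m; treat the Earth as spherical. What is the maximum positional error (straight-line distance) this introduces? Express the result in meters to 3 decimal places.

0.076 meters

Rounding to 6 decimal places leaves each coordinate within ±5e-07° of the true value.
Latitude error → 5e-07 × 111699 = 0.0558495 m along the meridian.
Longitude error → 5e-07 × 111699 × cos 24.214° = 5e-07 × 111699 × 0.9120 ≈ 0.0509359 m.
Combining orthogonally: (0.0558495² + 0.0509359²)^½ ≈ 0.0755885 m.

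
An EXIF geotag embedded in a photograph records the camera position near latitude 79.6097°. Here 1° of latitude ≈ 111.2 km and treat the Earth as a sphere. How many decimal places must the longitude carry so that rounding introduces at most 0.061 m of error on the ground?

6 decimal places

At 79.6097° one degree of longitude covers 111200 × cos 79.6097° ≈ 111200 × 0.1804 ≈ 20055.2 m.
With N decimal places the half-ulp bound is 0.5·10⁻ᴺ°, or 0.5·10⁻ᴺ × 20055.2 m on the ground.
Setting 10027.6 × 10⁻ᴺ ≤ 0.061 gives 10ᴺ ≥ 1.644e+05, i.e. N ≥ 5.22.
N = 5 would give 0.1 m (too coarse); N = 6 gives 0.01 m ≤ 0.061 m.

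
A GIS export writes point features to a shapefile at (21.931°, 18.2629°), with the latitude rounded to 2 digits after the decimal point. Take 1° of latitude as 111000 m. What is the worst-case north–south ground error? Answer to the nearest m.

Rounding to 2 decimal places leaves the latitude within ±0.005° of the true value.
North–south distance: 0.005° × 111000 m/° = 555 m.

555 m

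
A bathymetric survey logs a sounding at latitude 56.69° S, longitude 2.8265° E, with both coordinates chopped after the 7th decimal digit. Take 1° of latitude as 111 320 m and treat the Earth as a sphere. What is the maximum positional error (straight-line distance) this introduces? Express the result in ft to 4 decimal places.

0.0417 ft

Truncating at 7 decimal places can drop up to a full unit in the last place, so each coordinate may be off by as much as 1e-07°.
N–S: 1e-07° × 111320 m/° = 0.011132 m.
Longitude error → 1e-07 × 111320 × cos 56.69° = 1e-07 × 111320 × 0.5492 ≈ 0.00611335 m.
Combining orthogonally: (0.011132² + 0.00611335²)^½ ≈ 0.0127002 m.
In feet: 0.0127002 m ÷ 0.3048 ≈ 0.041667 ft.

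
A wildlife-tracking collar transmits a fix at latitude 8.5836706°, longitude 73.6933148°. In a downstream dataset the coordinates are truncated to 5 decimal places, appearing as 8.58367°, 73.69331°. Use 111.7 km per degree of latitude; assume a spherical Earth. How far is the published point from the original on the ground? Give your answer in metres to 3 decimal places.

0.534 metres

Δlat = 8.5836706 − 8.58367 = +0.0000006°; Δlon = 73.6933148 − 73.69331 = +0.0000048°.
North–south shift: 0.0000006 × 111700 = 0.06702 m.
E–W at 8.58367°: 0.0000048° × 111700 × cos 8.58367° = 0.0000048 × 111700 × 0.9888 ≈ 0.530154 m.
Hypotenuse of the two orthogonal shifts: √(0.06702² + 0.530154²) = 0.534374 m.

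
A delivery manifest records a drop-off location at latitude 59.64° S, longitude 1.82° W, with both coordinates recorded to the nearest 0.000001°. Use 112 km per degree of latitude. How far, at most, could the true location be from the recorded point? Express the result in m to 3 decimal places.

0.063 m

Rounding to 6 decimal places leaves each coordinate within ±5e-07° of the true value.
N–S: 5e-07° × 112000 m/° = 0.056 m.
East–west component at 59.64°: 5e-07° × 112000 × cos 59.64° ≈ 5e-07 × 56608.3 ≈ 0.0283042 m.
Combining orthogonally: (0.056² + 0.0283042²)^½ ≈ 0.0627465 m.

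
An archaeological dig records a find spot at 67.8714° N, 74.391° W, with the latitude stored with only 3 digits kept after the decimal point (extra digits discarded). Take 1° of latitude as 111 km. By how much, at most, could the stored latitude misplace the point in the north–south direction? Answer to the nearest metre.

Truncating at 3 decimal places can drop up to a full unit in the last place, so the latitude may be off by as much as 0.001°.
North–south distance: 0.001° × 111000 m/° = 111 m.

111 metres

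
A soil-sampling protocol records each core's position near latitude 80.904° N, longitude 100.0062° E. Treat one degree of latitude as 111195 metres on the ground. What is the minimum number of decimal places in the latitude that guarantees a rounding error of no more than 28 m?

One degree of latitude covers 111195 m.
With N decimal places the half-ulp bound is 0.5·10⁻ᴺ°, or 0.5·10⁻ᴺ × 111195 m on the ground.
Need 0.5 × 111195 × 10⁻ᴺ ≤ 28 → 10⁻ᴺ ≤ 5.036e-04, so N ≥ 3.30.
N = 3 would give 55.6 m (too coarse); N = 4 gives 5.56 m ≤ 28 m.

4 decimal places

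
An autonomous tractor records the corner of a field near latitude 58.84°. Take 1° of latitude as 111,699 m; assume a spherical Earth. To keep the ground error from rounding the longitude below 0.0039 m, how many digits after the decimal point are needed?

7

At 58.84° one degree of longitude covers 111699 × cos 58.84° ≈ 111699 × 0.5174 ≈ 57796.4 m.
Rounding to N decimal places gives at most 0.5 × 10⁻ᴺ degrees of error, i.e. 0.5 × 10⁻ᴺ × 57796.4 m.
Setting 28898.2 × 10⁻ᴺ ≤ 0.0039 gives 10ᴺ ≥ 7.41e+06, i.e. N ≥ 6.87.
At 6 places the error can reach 0.0289 m, but 7 places keeps it to 0.00289 m.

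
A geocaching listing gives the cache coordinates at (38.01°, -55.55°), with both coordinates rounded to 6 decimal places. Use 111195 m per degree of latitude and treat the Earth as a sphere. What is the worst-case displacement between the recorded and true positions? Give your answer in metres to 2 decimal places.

Rounding to 6 decimal places leaves each coordinate within ±5e-07° of the true value.
N–S: 5e-07° × 111195 m/° = 0.0555975 m.
Longitude error → 5e-07 × 111195 × cos 38.01° = 5e-07 × 111195 × 0.7879 ≈ 0.0438055 m.
Worst case both components are at the extreme and orthogonal: √(0.0555975² + 0.0438055²) ≈ 0.0707814 m.

0.07 metres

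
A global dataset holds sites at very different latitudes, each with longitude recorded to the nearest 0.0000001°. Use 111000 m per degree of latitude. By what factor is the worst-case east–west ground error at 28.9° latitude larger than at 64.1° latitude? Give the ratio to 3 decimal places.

Rounding to 7 decimal places leaves the longitude within ±5e-08° of the true value.
At 28.9°: 5e-08° × 111000 × cos 28.9° = 5e-08 × 111000 × 0.8755 ≈ 0.0048588 m.
At 64.1°: 5e-08° × 111000 × cos 64.1° = 5e-08 × 111000 × 0.4368 ≈ 0.0024242 m.
Ratio: 0.0048588 / 0.0024242 = cos 28.9° / cos 64.1° ≈ 2.0043.

2.004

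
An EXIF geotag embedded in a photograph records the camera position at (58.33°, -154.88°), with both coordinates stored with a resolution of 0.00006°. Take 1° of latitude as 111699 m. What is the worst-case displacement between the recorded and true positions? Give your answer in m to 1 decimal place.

3.8 m

With a 0.00006° grid the true value lies within half a step, ±0.00006°/2 = ±3e-05°, of the stored one.
North–south component: 3e-05° × 111699 = 3.35097 m.
E–W at 58.33°: 3e-05° × 111699 × cos 58.33° = 3e-05 × 111699 × 0.5250 ≈ 1.75935 m.
The two errors are perpendicular, so the maximum displacement is √(3.35097² + 1.75935²) ≈ 3.78475 m.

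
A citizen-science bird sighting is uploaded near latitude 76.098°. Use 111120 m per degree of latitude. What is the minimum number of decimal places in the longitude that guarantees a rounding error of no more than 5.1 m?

At 76.098° one degree of longitude covers 111120 × cos 76.098° ≈ 111120 × 0.2403 ≈ 26697.9 m.
N decimal places → at most half a unit in the last place, 0.5 × 10⁻ᴺ° = 26697.9/2 × 10⁻ᴺ m.
Setting 13349 × 10⁻ᴺ ≤ 5.1 gives 10ᴺ ≥ 2617, i.e. N ≥ 3.42.
N = 3 would give 13.3 m (too coarse); N = 4 gives 1.33 m ≤ 5.1 m.

4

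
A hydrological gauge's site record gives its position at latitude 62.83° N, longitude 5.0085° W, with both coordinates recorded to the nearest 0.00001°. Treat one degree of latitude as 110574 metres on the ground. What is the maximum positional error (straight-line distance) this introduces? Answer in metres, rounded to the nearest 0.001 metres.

Rounding to 5 decimal places leaves each coordinate within ±5e-06° of the true value.
North–south component: 5e-06° × 110574 = 0.55287 m.
Longitude error → 5e-06 × 110574 × cos 62.83° = 5e-06 × 110574 × 0.4566 ≈ 0.252458 m.
Worst case both components are at the extreme and orthogonal: √(0.55287² + 0.252458²) ≈ 0.607783 m.

0.608 metres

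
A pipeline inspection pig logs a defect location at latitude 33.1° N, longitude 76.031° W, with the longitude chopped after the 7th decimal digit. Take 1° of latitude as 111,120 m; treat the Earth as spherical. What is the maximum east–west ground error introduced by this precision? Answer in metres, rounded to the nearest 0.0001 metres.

Truncating at 7 decimal places can drop up to a full unit in the last place, so the longitude may be off by as much as 1e-07°.
One degree of longitude at 33.1° is 111120 × cos 33.1° ≈ 111120 × 0.8377 = 93087.3 m.
Maximum E–W displacement: 1e-07 × 93087.3 = 0.00930873 m.

0.0093 metres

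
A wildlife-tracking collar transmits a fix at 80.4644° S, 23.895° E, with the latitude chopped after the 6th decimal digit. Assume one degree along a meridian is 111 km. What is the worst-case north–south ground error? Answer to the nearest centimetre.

11 centimetres

Truncating at 6 decimal places can drop up to a full unit in the last place, so the latitude may be off by as much as 1e-06°.
North–south distance: 1e-06° × 111000 m/° = 0.111 m.
That is 0.111 m = 11.1 cm.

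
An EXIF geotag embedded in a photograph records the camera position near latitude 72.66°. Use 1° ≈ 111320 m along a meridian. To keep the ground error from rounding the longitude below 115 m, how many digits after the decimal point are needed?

3

At 72.66° one degree of longitude covers 111320 × cos 72.66° ≈ 111320 × 0.2980 ≈ 33178 m.
With N decimal places the half-ulp bound is 0.5·10⁻ᴺ°, or 0.5·10⁻ᴺ × 33178 m on the ground.
Need 0.5 × 33178 × 10⁻ᴺ ≤ 115 → 10⁻ᴺ ≤ 6.932e-03, so N ≥ 2.16.
At 2 places the error can reach 166 m, but 3 places keeps it to 16.6 m.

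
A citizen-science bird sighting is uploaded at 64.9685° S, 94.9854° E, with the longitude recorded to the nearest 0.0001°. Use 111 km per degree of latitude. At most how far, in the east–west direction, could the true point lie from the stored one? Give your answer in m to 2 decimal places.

Rounding to 4 decimal places leaves the longitude within ±5e-05° of the true value.
At latitude 64.9685° a degree of longitude spans 111000 m × cos 64.9685° = 111000 × 0.4231 ≈ 46965.9 m.
So at most 5e-05° × 46965.9 ≈ 2.3483 m east–west.

2.35 m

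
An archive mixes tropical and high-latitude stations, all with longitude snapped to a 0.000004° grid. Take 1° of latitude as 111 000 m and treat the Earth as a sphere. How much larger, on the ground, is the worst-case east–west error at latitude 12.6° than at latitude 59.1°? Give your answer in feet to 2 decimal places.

0.34 feet

With a 0.000004° grid the true value lies within half a step, ±0.000004°/2 = ±2e-06°, of the stored one.
At 12.6°: 2e-06° × 111000 × cos 12.6° = 2e-06 × 111000 × 0.9759 ≈ 0.21665 m.
Error at 59.1° = 2e-06° × 111000 × cos 59.1° ≈ 0.222 × 0.5135 = 0.11401 m.
Difference: 0.21665 − 0.11401 = 0.10265 m.
In feet: 0.102647 m ÷ 0.3048 ≈ 0.33677 ft.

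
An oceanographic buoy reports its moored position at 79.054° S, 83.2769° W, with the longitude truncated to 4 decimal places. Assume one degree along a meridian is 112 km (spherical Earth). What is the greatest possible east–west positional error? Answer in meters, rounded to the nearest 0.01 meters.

2.13 meters

Truncating at 4 decimal places can drop up to a full unit in the last place, so the longitude may be off by as much as 0.0001°.
Parallels shrink by cos φ, so at 79.054° a degree of longitude is 112000 × 0.1899 ≈ 21267 m.
East–west error: 0.0001° × 21267 m/° ≈ 2.1267 m.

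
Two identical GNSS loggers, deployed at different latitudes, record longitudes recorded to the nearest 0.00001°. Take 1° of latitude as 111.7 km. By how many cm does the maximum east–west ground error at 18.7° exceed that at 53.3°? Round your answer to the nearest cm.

Rounding to 5 decimal places leaves the longitude within ±5e-06° of the true value.
At 18.7°: 5e-06° × 111700 × cos 18.7° = 5e-06 × 111700 × 0.9472 ≈ 0.52902 m.
At 53.3°: 5e-06° × 111700 × cos 53.3° = 5e-06 × 111700 × 0.5976 ≈ 0.33377 m.
So the lower-latitude error exceeds the higher by 0.52902 − 0.33377 = 0.19524 m.
That is 0.195243 m = 19.524 cm.

20 cm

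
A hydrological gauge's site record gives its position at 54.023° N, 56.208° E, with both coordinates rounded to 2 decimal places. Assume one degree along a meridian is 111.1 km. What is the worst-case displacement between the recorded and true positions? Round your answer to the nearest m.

Rounding to 2 decimal places leaves each coordinate within ±0.005° of the true value.
N–S: 0.005° × 111100 m/° = 555.5 m.
East–west component at 54.023°: 0.005° × 111100 × cos 54.023° ≈ 0.005 × 65266.9 ≈ 326.334 m.
Worst case both components are at the extreme and orthogonal: √(555.5² + 326.334²) ≈ 644.263 m.

644 m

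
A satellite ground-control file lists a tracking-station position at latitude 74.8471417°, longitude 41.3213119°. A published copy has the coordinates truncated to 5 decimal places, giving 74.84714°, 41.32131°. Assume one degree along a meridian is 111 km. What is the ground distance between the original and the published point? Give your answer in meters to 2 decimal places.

Δlat = 74.8471417 − 74.84714 = +0.0000017°; Δlon = 41.3213119 − 41.32131 = +0.0000019°.
N–S: 0.0000017° × 111000 m/° = 0.1887 m.
East–west at this latitude: 0.0000019° × 111000 × cos 74.8471° ≈ 0.0000019 × 29014.9 = 0.0551282 m.
Combined displacement = (0.1887² + 0.0551282²)^½ ≈ 0.196588 m.

0.20 meters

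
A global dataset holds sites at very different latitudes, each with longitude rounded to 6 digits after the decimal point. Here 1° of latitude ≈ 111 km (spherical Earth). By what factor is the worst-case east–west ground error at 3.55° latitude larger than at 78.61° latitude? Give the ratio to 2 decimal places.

Rounding to 6 decimal places leaves the longitude within ±5e-07° of the true value.
At 3.55°: 5e-07° × 111000 × cos 3.55° = 5e-07 × 111000 × 0.9981 ≈ 0.055394 m.
Error at 78.61° = 5e-07° × 111000 × cos 78.61° ≈ 0.0555 × 0.1975 = 0.01096 m.
The ratio reduces to cos 3.55° / cos 78.61° = 0.9981/0.1975 ≈ 5.0539.

5.05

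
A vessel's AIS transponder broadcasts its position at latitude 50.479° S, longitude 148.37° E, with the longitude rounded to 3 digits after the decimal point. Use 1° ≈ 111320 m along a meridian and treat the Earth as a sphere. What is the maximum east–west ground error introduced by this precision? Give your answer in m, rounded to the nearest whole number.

35 m

Rounding to 3 decimal places leaves the longitude within ±0.0005° of the true value.
One degree of longitude at 50.479° is 111320 × cos 50.479° ≈ 111320 × 0.6364 = 70839.7 m.
So at most 0.0005° × 70839.7 ≈ 35.4199 m east–west.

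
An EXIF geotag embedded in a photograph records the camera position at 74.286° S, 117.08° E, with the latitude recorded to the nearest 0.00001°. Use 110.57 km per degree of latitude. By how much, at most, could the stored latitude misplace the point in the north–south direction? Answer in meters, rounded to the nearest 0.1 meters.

Rounding to 5 decimal places leaves the latitude within ±5e-06° of the true value.
North–south distance: 5e-06° × 110570 m/° = 0.55285 m.

0.6 meters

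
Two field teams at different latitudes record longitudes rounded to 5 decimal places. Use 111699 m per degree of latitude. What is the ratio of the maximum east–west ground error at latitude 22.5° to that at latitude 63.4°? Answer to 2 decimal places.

Rounding to 5 decimal places leaves the longitude within ±5e-06° of the true value.
Error at 22.5° = 5e-06° × 111699 × cos 22.5° ≈ 0.5585 × 0.9239 = 0.51598 m.
Error at 63.4° = 5e-06° × 111699 × cos 63.4° ≈ 0.5585 × 0.4478 = 0.25007 m.
The ratio reduces to cos 22.5° / cos 63.4° = 0.9239/0.4478 ≈ 2.0633.

2.06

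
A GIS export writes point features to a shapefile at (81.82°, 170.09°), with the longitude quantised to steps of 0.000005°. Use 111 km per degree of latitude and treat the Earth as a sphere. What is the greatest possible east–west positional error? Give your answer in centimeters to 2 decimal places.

With a 0.000005° grid the true value lies within half a step, ±0.000005°/2 = ±2.5e-06°, of the stored one.
Parallels shrink by cos φ, so at 81.82° a degree of longitude is 111000 × 0.1423 ≈ 15793.5 m.
So at most 2.5e-06° × 15793.5 ≈ 0.0394837 m east–west.
That is 0.0394837 m = 3.9484 cm.

3.95 centimeters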